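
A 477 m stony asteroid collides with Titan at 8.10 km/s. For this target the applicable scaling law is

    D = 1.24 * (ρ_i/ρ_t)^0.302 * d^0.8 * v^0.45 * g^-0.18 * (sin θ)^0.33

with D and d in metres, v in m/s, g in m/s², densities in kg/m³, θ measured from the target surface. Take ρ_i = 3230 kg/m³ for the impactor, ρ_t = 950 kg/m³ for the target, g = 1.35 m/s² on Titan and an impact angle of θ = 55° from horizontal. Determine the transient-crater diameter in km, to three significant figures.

In SI units: v = 8100 m/s.
(ρ_i/ρ_t)^0.302 = (3230/950)^0.302 = 1.447
d^0.8 = 477^0.8 = 138.9
v^0.45 = 8100^0.45 = 57.39
g^-0.18 = 1.35^-0.18 = 0.9474
(sin 55°)^0.33 = 0.8192^0.33 = 0.9363
D = 1.24 × 1.447 × 138.9 × 57.39 × 0.9474 × 0.9363 = 12688 m
   = 12.69 km

D ≈ 12.7 km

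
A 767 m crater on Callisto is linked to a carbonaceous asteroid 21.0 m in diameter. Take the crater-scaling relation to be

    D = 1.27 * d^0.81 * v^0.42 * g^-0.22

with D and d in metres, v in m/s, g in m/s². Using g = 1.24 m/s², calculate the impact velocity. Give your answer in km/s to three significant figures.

v ≈ 13.2 km/s

Rearranging for v: v = [D / (1.27 · 21^0.81 · 1.24^-0.22)]^(1/0.42).
21^0.81 = 11.78
1.24^-0.22 = 0.9538
Denominator = 1.27 × 11.78 × 0.9538 = 14.27
D / 14.27 = 767 / 14.27 = 53.75
v = 53.75^(1/0.42) = 53.75^2.381 = 13184 m/s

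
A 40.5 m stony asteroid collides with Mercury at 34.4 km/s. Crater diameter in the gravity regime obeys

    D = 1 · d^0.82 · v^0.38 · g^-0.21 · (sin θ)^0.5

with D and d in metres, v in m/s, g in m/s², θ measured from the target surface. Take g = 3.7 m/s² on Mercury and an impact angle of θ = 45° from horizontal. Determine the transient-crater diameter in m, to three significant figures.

D ≈ 704 m

In SI units: v = 34400 m/s.
d^0.82 = 40.5^0.82 = 20.80
v^0.38 = 34400^0.38 = 52.95
g^-0.21 = 3.7^-0.21 = 0.7598
(sin 45°)^0.5 = 0.7071^0.5 = 0.8409
D = 1 × 20.80 × 52.95 × 0.7598 × 0.8409 = 703.7 m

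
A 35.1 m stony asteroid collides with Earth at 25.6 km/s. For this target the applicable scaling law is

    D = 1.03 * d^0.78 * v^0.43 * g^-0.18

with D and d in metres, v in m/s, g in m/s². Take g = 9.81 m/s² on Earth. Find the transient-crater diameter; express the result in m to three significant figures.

In SI units: v = 25600 m/s.
d^0.78 = 35.1^0.78 = 16.04
v^0.43 = 25600^0.43 = 78.62
g^-0.18 = 9.81^-0.18 = 0.6630
D = 1.03 × 16.04 × 78.62 × 0.6630 = 861.2 m

D ≈ 861 m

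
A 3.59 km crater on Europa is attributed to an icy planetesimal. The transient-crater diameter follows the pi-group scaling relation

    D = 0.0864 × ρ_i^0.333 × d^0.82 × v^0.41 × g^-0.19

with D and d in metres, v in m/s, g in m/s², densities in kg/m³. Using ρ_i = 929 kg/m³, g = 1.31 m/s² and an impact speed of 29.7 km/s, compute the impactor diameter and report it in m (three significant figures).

Rearranging for d: d = [D / (0.0864 · 929^0.333 · 29700^0.41 · 1.31^-0.19)]^(1/0.82).
D = 3590 m.
929^0.333 = 9.735
29700^0.41 = 68.21
1.31^-0.19 = 0.9500
Denominator = 0.0864 × 9.735 × 68.21 × 0.9500 = 54.50
D / 54.50 = 3590 / 54.50 = 65.87
d = 65.87^(1/0.82) = 65.87^1.2195 = 165.2 m

d ≈ 165 m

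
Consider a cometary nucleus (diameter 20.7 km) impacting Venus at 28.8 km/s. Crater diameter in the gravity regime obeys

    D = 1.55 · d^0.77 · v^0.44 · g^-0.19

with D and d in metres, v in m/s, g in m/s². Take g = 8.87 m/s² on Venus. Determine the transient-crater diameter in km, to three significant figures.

D ≈ 198 km

In SI units: d = 20700 m, v = 28800 m/s.
d^0.77 = 20700^0.77 = 2105
v^0.44 = 28800^0.44 = 91.65
g^-0.19 = 8.87^-0.19 = 0.6605
D = 1.55 × 2105 × 91.65 × 0.6605 = 1.975 × 10^5 m
   = 197.5 km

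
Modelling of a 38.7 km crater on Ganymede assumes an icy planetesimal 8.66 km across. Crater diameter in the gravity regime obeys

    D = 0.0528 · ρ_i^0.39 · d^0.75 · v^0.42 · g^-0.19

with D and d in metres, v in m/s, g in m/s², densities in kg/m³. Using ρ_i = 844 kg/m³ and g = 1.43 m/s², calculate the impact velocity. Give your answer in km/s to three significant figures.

v ≈ 19.3 km/s

Rearranging for v: v = [D / (0.0528 · 844^0.39 · 8660^0.75 · 1.43^-0.19)]^(1/0.42).
D = 38700 m.
844^0.39 = 13.84
8660^0.75 = 897.7
1.43^-0.19 = 0.9343
Denominator = 0.0528 × 13.84 × 897.7 × 0.9343 = 612.9
D / 612.9 = 38700 / 612.9 = 63.14
v = 63.14^(1/0.42) = 63.14^2.381 = 19343 m/s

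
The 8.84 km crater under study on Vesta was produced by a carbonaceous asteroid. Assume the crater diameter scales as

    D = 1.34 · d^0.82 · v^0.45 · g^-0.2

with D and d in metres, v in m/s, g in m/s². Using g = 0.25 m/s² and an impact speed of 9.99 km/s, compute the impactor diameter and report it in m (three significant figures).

Rearranging for d: d = [D / (1.34 · 9990^0.45 · 0.25^-0.2)]^(1/0.82).
D = 8840 m.
9990^0.45 = 63.07
0.25^-0.2 = 1.320
Denominator = 1.34 × 63.07 × 1.320 = 111.6
D / 111.6 = 8840 / 111.6 = 79.21
d = 79.21^(1/0.82) = 79.21^1.2195 = 206.8 m

d ≈ 207 m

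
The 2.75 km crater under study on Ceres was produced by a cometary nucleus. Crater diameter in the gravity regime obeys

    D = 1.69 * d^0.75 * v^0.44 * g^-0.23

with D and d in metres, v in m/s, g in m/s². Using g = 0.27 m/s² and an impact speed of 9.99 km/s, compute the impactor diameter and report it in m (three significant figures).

Rearranging for d: d = [D / (1.69 · 9990^0.44 · 0.27^-0.23)]^(1/0.75).
D = 2750 m.
9990^0.44 = 57.52
0.27^-0.23 = 1.351
Denominator = 1.69 × 57.52 × 1.351 = 131.3
D / 131.3 = 2750 / 131.3 = 20.94
d = 20.94^(1/0.75) = 20.94^1.3333 = 57.71 m

d ≈ 57.7 m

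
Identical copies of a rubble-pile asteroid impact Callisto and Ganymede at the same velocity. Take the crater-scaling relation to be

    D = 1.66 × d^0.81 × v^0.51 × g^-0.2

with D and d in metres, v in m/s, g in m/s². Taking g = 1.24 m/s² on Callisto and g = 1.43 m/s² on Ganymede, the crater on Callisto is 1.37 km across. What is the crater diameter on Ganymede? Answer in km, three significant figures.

All impactor-dependent factors cancel in the ratio, leaving D_Ganymede/D_Callisto = (g_Ganymede/g_Callisto)^-0.2.
(1.43/1.24)^-0.2 = 1.153^-0.2 = 0.9719
D_Ganymede = 0.9719 × 1.37 km = 1.33 km

D ≈ 1.33 km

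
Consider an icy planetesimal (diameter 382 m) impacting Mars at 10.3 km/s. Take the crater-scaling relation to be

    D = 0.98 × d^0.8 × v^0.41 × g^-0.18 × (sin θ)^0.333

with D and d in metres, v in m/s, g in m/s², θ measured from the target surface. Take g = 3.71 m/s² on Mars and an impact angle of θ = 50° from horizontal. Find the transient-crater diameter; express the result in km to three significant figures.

In SI units: v = 10300 m/s.
d^0.8 = 382^0.8 = 116.3
v^0.41 = 10300^0.41 = 44.18
g^-0.18 = 3.71^-0.18 = 0.7898
(sin 50°)^0.333 = 0.7660^0.333 = 0.9151
D = 0.98 × 116.3 × 44.18 × 0.7898 × 0.9151 = 3639 m
   = 3.639 km

D ≈ 3.64 km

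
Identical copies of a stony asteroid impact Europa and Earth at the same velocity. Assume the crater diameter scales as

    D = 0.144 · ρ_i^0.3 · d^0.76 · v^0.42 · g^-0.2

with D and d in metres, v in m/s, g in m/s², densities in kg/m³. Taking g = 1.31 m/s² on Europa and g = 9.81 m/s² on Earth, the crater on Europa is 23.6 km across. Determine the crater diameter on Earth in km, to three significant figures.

D ≈ 15.8 km

All impactor-dependent factors cancel in the ratio, leaving D_Earth/D_Europa = (g_Earth/g_Europa)^-0.2.
(9.81/1.31)^-0.2 = 7.489^-0.2 = 0.6685
D_Earth = 0.6685 × 23.6 km = 15.8 km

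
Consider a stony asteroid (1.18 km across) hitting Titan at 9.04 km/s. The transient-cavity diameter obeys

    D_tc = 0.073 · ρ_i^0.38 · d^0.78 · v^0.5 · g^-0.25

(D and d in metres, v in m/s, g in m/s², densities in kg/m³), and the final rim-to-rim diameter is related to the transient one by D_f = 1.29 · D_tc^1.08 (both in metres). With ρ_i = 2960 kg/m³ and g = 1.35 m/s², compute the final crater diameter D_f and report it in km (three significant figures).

D_f ≈ 99.2 km

In SI: d = 1180 m, v = 9040 m/s.
ρ_i^0.38 = 2960^0.38 = 20.85
d^0.78 = 1180^0.78 = 248.9
v^0.5 = 9040^0.5 = 95.08
g^-0.25 = 1.35^-0.25 = 0.9277
D_tc = 0.073 × 20.85 × 248.9 × 95.08 × 0.9277 = 33420 m
D_f = 1.29 × (33420)^1.08 = 99201 m
     = 99.20 km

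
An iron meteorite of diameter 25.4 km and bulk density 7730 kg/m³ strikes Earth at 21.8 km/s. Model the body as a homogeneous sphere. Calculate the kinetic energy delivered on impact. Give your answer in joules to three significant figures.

E ≈ 1.58 × 10^25 J

d = 25400 m; v = 21800 m/s.
Mass m = (π/6) ρ d³ = (π/6) × 7730 × (25400)³ = 6.633 × 10^16 kg
E = ½ m v² = 0.5 × 6.633 × 10^16 × (21800)² = 1.576 × 10^25 J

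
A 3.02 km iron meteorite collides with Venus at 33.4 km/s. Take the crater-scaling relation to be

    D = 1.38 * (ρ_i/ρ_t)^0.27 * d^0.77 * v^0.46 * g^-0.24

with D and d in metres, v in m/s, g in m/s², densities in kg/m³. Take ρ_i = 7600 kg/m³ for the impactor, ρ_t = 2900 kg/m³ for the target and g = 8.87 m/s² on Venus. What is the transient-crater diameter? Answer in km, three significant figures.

In SI units: d = 3020 m, v = 33400 m/s.
(ρ_i/ρ_t)^0.27 = (7600/2900)^0.27 = 1.297
d^0.77 = 3020^0.77 = 478.2
v^0.46 = 33400^0.46 = 120.5
g^-0.24 = 8.87^-0.24 = 0.5922
D = 1.38 × 1.297 × 478.2 × 120.5 × 0.5922 = 61078 m
   = 61.08 km

D ≈ 61.1 km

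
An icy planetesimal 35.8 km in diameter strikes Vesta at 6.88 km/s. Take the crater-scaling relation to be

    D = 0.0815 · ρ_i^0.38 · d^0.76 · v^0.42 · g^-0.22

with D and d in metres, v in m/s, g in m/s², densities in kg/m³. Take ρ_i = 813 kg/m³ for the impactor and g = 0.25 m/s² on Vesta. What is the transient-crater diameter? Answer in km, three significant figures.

In SI units: d = 35800 m, v = 6880 m/s.
ρ_i^0.38 = 813^0.38 = 12.76
d^0.76 = 35800^0.76 = 2890
v^0.42 = 6880^0.42 = 40.91
g^-0.22 = 0.25^-0.22 = 1.357
D = 0.0815 × 12.76 × 2890 × 40.91 × 1.357 = 1.668 × 10^5 m
   = 166.8 km

D ≈ 167 km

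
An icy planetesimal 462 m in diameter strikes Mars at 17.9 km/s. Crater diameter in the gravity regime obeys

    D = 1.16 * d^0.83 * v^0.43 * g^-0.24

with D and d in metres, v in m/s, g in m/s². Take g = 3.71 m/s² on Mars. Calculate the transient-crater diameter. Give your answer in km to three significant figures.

D ≈ 9.29 km

In SI units: v = 17900 m/s.
d^0.83 = 462^0.83 = 162.8
v^0.43 = 17900^0.43 = 67.41
g^-0.24 = 3.71^-0.24 = 0.7300
D = 1.16 × 162.8 × 67.41 × 0.7300 = 9293 m
   = 9.293 km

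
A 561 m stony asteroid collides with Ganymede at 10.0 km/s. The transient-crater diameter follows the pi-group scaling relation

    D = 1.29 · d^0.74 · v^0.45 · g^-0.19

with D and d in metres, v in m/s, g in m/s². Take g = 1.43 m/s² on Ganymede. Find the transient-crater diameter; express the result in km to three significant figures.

D ≈ 8.23 km

In SI units: v = 10000 m/s.
d^0.74 = 561^0.74 = 108.2
v^0.45 = 10000^0.45 = 63.10
g^-0.19 = 1.43^-0.19 = 0.9343
D = 1.29 × 108.2 × 63.10 × 0.9343 = 8229 m
   = 8.229 km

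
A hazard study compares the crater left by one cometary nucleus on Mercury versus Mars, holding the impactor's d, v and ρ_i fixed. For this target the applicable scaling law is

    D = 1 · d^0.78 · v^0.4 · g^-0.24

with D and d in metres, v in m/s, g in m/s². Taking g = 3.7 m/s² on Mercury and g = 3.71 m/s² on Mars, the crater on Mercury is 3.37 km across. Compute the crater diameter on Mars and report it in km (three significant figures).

All impactor-dependent factors cancel in the ratio, leaving D_Mars/D_Mercury = (g_Mars/g_Mercury)^-0.24.
(3.71/3.7)^-0.24 = 1.003^-0.24 = 0.9993
D_Mars = 0.9993 × 3.37 km = 3.37 km

D ≈ 3.37 km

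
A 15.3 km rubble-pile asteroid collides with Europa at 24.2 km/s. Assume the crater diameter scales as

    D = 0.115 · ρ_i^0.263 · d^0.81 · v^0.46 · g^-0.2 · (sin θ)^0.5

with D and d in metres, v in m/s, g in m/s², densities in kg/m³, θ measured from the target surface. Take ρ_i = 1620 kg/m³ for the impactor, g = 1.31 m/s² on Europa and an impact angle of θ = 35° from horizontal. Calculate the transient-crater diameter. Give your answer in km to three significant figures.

In SI units: d = 15300 m, v = 24200 m/s.
ρ_i^0.263 = 1620^0.263 = 6.984
d^0.81 = 15300^0.81 = 2452
v^0.46 = 24200^0.46 = 103.9
g^-0.2 = 1.31^-0.2 = 0.9474
(sin 35°)^0.5 = 0.5736^0.5 = 0.7574
D = 0.115 × 6.984 × 2452 × 103.9 × 0.9474 × 0.7574 = 1.468 × 10^5 m
   = 146.8 km

D ≈ 147 km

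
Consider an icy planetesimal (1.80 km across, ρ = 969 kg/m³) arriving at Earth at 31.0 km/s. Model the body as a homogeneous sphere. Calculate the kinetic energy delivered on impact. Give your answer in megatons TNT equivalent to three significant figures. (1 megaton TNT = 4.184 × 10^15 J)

d = 1800 m; v = 31000 m/s.
Mass m = (π/6) ρ d³ = (π/6) × 969 × (1800)³ = 2.959 × 10^12 kg
E = ½ m v² = 0.5 × 2.959 × 10^12 × (31000)² = 1.422 × 10^21 J
   = 1.422 × 10^21 / 4.184×10^15 = 3.399 × 10^5 Mt

E ≈ 3.40 × 10^5 Mt TNT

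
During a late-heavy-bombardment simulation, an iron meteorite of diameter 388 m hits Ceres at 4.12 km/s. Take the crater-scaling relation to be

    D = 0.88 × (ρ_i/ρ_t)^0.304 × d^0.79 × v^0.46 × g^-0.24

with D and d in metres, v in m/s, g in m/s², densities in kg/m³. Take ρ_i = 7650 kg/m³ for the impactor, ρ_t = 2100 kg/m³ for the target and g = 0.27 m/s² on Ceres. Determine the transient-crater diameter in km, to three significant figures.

In SI units: v = 4120 m/s.
(ρ_i/ρ_t)^0.304 = (7650/2100)^0.304 = 1.481
d^0.79 = 388^0.79 = 111.0
v^0.46 = 4120^0.46 = 46.01
g^-0.24 = 0.27^-0.24 = 1.369
D = 0.88 × 1.481 × 111.0 × 46.01 × 1.369 = 9112 m
   = 9.112 km

D ≈ 9.11 km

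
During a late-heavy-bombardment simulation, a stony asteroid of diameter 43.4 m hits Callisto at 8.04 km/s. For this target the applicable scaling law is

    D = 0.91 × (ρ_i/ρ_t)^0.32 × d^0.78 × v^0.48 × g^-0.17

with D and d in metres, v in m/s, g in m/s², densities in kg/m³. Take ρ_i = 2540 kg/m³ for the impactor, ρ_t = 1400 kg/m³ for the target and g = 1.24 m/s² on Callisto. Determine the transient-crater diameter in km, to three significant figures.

In SI units: v = 8040 m/s.
(ρ_i/ρ_t)^0.32 = (2540/1400)^0.32 = 1.210
d^0.78 = 43.4^0.78 = 18.93
v^0.48 = 8040^0.48 = 74.91
g^-0.17 = 1.24^-0.17 = 0.9641
D = 0.91 × 1.210 × 18.93 × 74.91 × 0.9641 = 1505 m
   = 1.505 km

D ≈ 1.51 km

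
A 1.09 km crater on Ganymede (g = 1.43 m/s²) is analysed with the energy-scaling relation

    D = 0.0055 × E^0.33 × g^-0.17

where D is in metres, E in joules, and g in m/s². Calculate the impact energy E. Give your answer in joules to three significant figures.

Rearranging: E = [D / (0.0055 · g^-0.17)]^(1/0.33).
D = 1090 m.
g^-0.17 = 1.43^-0.17 = 0.9410
D / (0.0055 × 0.9410) = 1090 / (5.175 × 10^-3) = 2.106 × 10^5
E = (2.106 × 10^5)^3.0303 = 1.354 × 10^16 J

E ≈ 1.35 × 10^16 J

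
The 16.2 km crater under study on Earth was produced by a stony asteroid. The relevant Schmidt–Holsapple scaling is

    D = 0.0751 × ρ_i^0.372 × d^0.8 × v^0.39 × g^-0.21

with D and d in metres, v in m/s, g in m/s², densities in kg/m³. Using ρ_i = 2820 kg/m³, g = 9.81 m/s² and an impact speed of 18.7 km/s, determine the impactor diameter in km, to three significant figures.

d ≈ 1.74 km

Rearranging for d: d = [D / (0.0751 · 2820^0.372 · 18700^0.39 · 9.81^-0.21)]^(1/0.8).
D = 16200 m.
2820^0.372 = 19.21
18700^0.39 = 46.35
9.81^-0.21 = 0.6191
Denominator = 0.0751 × 19.21 × 46.35 × 0.6191 = 41.40
D / 41.40 = 16200 / 41.40 = 391.3
d = 391.3^(1/0.8) = 391.3^1.25 = 1740 m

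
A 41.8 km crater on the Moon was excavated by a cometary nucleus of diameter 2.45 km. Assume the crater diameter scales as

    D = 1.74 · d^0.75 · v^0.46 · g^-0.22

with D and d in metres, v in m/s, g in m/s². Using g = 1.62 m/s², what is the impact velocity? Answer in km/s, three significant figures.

v ≈ 12.5 km/s

Rearranging for v: v = [D / (1.74 · 2450^0.75 · 1.62^-0.22)]^(1/0.46).
D = 41800 m.
2450^0.75 = 348.2
1.62^-0.22 = 0.8993
Denominator = 1.74 × 348.2 × 0.8993 = 544.9
D / 544.9 = 41800 / 544.9 = 76.71
v = 76.71^(1/0.46) = 76.71^2.1739 = 12516 m/s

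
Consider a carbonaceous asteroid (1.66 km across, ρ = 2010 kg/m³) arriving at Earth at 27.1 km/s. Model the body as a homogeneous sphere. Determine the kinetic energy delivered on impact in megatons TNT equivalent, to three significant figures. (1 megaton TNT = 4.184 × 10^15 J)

d = 1660 m; v = 27100 m/s.
Mass m = (π/6) ρ d³ = (π/6) × 2010 × (1660)³ = 4.814 × 10^12 kg
E = ½ m v² = 0.5 × 4.814 × 10^12 × (27100)² = 1.768 × 10^21 J
   = 1.768 × 10^21 / 4.184×10^15 = 4.226 × 10^5 Mt

E ≈ 4.23 × 10^5 Mt TNT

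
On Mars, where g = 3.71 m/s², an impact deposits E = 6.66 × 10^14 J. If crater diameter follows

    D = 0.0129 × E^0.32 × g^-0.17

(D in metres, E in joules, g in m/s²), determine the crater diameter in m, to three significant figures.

D ≈ 572 m

E^0.32 = (6.66 × 10^14)^0.32 = 5.540 × 10^4
g^-0.17 = 3.71^-0.17 = 0.8002
D = 0.0129 × 5.540 × 10^4 × 0.8002 = 571.9 m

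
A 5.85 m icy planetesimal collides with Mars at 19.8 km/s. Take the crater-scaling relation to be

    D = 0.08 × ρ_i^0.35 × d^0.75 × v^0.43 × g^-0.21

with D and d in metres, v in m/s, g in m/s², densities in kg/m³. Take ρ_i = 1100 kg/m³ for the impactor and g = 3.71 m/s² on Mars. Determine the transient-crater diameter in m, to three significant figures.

D ≈ 187 m

In SI units: v = 19800 m/s.
ρ_i^0.35 = 1100^0.35 = 11.60
d^0.75 = 5.85^0.75 = 3.762
v^0.43 = 19800^0.43 = 70.40
g^-0.21 = 3.71^-0.21 = 0.7593
D = 0.08 × 11.60 × 3.762 × 70.40 × 0.7593 = 186.6 m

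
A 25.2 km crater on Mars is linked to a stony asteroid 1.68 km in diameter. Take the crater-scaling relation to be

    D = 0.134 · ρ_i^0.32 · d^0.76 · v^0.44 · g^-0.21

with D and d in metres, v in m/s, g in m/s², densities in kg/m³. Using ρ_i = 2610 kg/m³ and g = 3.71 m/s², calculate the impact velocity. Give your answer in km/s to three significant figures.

v ≈ 16.0 km/s

Rearranging for v: v = [D / (0.134 · 2610^0.32 · 1680^0.76 · 3.71^-0.21)]^(1/0.44).
D = 25200 m.
2610^0.32 = 12.40
1680^0.76 = 282.6
3.71^-0.21 = 0.7593
Denominator = 0.134 × 12.40 × 282.6 × 0.7593 = 356.5
D / 356.5 = 25200 / 356.5 = 70.69
v = 70.69^(1/0.44) = 70.69^2.2727 = 15960 m/s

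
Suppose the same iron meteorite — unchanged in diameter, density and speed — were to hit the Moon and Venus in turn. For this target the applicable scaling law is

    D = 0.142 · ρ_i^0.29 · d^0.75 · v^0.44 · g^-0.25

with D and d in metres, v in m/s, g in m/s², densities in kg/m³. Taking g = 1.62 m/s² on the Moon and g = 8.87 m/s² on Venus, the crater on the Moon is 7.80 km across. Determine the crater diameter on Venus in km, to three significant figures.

D ≈ 5.10 km

All impactor-dependent factors cancel in the ratio, leaving D_Venus/D_Moon = (g_Venus/g_Moon)^-0.25.
(8.87/1.62)^-0.25 = 5.475^-0.25 = 0.6537
D_Venus = 0.6537 × 7.80 km = 5.10 km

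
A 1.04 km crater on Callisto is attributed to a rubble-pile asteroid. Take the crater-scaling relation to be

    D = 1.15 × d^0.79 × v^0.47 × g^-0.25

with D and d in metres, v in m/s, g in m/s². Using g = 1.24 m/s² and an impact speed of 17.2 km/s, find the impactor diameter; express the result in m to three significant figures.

d ≈ 17.9 m

Rearranging for d: d = [D / (1.15 · 17200^0.47 · 1.24^-0.25)]^(1/0.79).
D = 1040 m.
17200^0.47 = 97.88
1.24^-0.25 = 0.9476
Denominator = 1.15 × 97.88 × 0.9476 = 106.7
D / 106.7 = 1040 / 106.7 = 9.747
d = 9.747^(1/0.79) = 9.747^1.2658 = 17.85 m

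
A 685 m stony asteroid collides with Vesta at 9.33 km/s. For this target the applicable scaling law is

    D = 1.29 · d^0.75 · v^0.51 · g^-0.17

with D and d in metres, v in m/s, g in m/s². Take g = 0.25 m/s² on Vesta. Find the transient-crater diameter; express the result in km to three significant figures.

D ≈ 23.1 km

In SI units: v = 9330 m/s.
d^0.75 = 685^0.75 = 133.9
v^0.51 = 9330^0.51 = 105.8
g^-0.17 = 0.25^-0.17 = 1.266
D = 1.29 × 133.9 × 105.8 × 1.266 = 23136 m
   = 23.14 km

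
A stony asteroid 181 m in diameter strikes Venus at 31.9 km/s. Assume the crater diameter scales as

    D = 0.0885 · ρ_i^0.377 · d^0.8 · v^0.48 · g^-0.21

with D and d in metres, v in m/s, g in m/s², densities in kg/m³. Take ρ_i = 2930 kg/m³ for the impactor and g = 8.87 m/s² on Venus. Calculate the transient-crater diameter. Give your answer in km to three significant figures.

In SI units: v = 31900 m/s.
ρ_i^0.377 = 2930^0.377 = 20.28
d^0.8 = 181^0.8 = 63.99
v^0.48 = 31900^0.48 = 145.2
g^-0.21 = 8.87^-0.21 = 0.6323
D = 0.0885 × 20.28 × 63.99 × 145.2 × 0.6323 = 10544 m
   = 10.54 km

D ≈ 10.5 km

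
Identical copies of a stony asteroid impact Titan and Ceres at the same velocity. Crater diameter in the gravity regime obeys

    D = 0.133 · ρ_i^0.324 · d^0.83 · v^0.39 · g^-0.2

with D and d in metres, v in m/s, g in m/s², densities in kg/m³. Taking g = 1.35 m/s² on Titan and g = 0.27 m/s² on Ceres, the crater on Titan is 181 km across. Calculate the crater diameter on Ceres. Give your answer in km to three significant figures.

D ≈ 250 km

All impactor-dependent factors cancel in the ratio, leaving D_Ceres/D_Titan = (g_Ceres/g_Titan)^-0.2.
(0.27/1.35)^-0.2 = 0.2000^-0.2 = 1.380
D_Ceres = 1.380 × 181 km = 250 km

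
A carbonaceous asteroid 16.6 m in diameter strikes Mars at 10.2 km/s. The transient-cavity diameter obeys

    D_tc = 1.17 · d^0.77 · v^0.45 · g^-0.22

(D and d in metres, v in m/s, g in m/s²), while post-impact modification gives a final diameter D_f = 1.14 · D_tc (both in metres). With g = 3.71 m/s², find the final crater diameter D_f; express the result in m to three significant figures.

v = 10200 m/s.
d^0.77 = 16.6^0.77 = 8.699
v^0.45 = 10200^0.45 = 63.66
g^-0.22 = 3.71^-0.22 = 0.7494
D_tc = 1.17 × 8.699 × 63.66 × 0.7494 = 485.6 m
D_f = 1.14 × 485.6 = 553.6 m

D_f ≈ 554 m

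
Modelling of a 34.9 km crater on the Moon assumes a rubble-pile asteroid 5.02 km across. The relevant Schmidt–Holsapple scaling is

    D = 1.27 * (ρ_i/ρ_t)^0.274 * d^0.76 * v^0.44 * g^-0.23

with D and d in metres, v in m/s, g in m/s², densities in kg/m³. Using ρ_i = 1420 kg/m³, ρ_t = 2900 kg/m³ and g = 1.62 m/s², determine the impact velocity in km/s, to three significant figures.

Rearranging for v: v = [D / (1.27 · (1420/2900)^0.274 · 5020^0.76 · 1.62^-0.23)]^(1/0.44).
D = 34900 m.
(1420/2900)^0.274 = 0.8223
5020^0.76 = 649.4
1.62^-0.23 = 0.8950
Denominator = 1.27 × 0.8223 × 649.4 × 0.8950 = 607.0
D / 607.0 = 34900 / 607.0 = 57.50
v = 57.50^(1/0.44) = 57.50^2.2727 = 9982 m/s

v ≈ 9.98 km/s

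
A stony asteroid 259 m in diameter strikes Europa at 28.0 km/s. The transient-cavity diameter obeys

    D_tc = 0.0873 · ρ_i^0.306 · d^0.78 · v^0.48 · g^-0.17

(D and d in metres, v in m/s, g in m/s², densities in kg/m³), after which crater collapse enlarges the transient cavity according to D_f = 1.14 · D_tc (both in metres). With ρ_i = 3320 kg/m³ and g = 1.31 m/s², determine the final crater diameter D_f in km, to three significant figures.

v = 28000 m/s.
ρ_i^0.306 = 3320^0.306 = 11.95
d^0.78 = 259^0.78 = 76.27
v^0.48 = 28000^0.48 = 136.3
g^-0.17 = 1.31^-0.17 = 0.9551
D_tc = 0.0873 × 11.95 × 76.27 × 136.3 × 0.9551 = 10360 m
D_f = 1.14 × 10360 = 11810 m
     = 11.81 km

D_f ≈ 11.8 km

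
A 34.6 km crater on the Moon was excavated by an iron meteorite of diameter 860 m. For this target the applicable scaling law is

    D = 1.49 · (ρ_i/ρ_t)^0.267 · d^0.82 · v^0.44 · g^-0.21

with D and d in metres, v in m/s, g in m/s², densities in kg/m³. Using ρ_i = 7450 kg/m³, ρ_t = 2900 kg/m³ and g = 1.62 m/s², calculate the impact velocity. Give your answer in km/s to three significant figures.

Rearranging for v: v = [D / (1.49 · (7450/2900)^0.267 · 860^0.82 · 1.62^-0.21)]^(1/0.44).
D = 34600 m.
(7450/2900)^0.267 = 1.286
860^0.82 = 254.9
1.62^-0.21 = 0.9037
Denominator = 1.49 × 1.286 × 254.9 × 0.9037 = 441.4
D / 441.4 = 34600 / 441.4 = 78.39
v = 78.39^(1/0.44) = 78.39^2.2727 = 20188 m/s

v ≈ 20.2 km/s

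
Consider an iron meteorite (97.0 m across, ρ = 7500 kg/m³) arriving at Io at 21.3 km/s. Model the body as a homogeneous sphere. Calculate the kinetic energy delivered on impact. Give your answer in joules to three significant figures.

E ≈ 8.13 × 10^17 J

v = 21300 m/s.
Mass m = (π/6) ρ d³ = (π/6) × 7500 × (97)³ = 3.584 × 10^9 kg
E = ½ m v² = 0.5 × 3.584 × 10^9 × (21300)² = 8.130 × 10^17 J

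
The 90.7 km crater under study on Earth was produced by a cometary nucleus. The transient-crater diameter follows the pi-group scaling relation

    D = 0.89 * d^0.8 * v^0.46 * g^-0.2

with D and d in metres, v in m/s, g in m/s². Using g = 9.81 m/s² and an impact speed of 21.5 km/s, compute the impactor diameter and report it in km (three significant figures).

Rearranging for d: d = [D / (0.89 · 21500^0.46 · 9.81^-0.2)]^(1/0.8).
D = 90700 m.
21500^0.46 = 98.38
9.81^-0.2 = 0.6334
Denominator = 0.89 × 98.38 × 0.6334 = 55.46
D / 55.46 = 90700 / 55.46 = 1635
d = 1635^(1/0.8) = 1635^1.25 = 10397 m

d ≈ 10.4 km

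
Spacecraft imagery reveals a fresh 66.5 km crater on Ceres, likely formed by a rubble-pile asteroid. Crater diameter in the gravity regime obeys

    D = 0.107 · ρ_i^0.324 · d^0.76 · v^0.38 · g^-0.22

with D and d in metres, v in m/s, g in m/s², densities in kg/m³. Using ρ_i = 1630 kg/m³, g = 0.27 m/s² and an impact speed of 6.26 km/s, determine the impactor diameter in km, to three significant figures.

Rearranging for d: d = [D / (0.107 · 1630^0.324 · 6260^0.38 · 0.27^-0.22)]^(1/0.76).
D = 66500 m.
1630^0.324 = 10.98
6260^0.38 = 27.71
0.27^-0.22 = 1.334
Denominator = 0.107 × 10.98 × 27.71 × 1.334 = 43.43
D / 43.43 = 66500 / 43.43 = 1531
d = 1531^(1/0.76) = 1531^1.3158 = 15516 m

d ≈ 15.5 km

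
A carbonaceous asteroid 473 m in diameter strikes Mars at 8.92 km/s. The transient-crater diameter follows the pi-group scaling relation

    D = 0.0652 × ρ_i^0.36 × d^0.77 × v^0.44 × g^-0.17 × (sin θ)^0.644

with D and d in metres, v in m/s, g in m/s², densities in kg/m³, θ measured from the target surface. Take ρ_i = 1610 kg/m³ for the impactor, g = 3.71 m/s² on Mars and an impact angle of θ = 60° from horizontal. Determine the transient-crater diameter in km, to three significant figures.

In SI units: v = 8920 m/s.
ρ_i^0.36 = 1610^0.36 = 14.27
d^0.77 = 473^0.77 = 114.7
v^0.44 = 8920^0.44 = 54.72
g^-0.17 = 3.71^-0.17 = 0.8002
(sin 60°)^0.644 = 0.8660^0.644 = 0.9115
D = 0.0652 × 14.27 × 114.7 × 54.72 × 0.8002 × 0.9115 = 4259 m
   = 4.259 km

D ≈ 4.26 km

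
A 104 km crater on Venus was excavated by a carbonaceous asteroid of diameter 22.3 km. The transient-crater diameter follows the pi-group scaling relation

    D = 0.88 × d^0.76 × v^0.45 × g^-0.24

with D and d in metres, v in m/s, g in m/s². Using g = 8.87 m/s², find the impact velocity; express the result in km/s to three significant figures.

Rearranging for v: v = [D / (0.88 · 22300^0.76 · 8.87^-0.24)]^(1/0.45).
D = 104000 m.
22300^0.76 = 2017
8.87^-0.24 = 0.5922
Denominator = 0.88 × 2017 × 0.5922 = 1051
D / 1051 = 104000 / 1051 = 98.95
v = 98.95^(1/0.45) = 98.95^2.2222 = 27178 m/s

v ≈ 27.2 km/s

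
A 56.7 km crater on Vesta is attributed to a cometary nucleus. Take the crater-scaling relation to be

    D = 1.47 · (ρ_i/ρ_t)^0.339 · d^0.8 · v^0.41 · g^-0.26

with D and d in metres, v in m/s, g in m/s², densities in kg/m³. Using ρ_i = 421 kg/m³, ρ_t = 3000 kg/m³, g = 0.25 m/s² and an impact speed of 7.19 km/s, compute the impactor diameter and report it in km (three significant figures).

Rearranging for d: d = [D / (1.47 · (421/3000)^0.339 · 7190^0.41 · 0.25^-0.26)]^(1/0.8).
D = 56700 m.
(421/3000)^0.339 = 0.5139
7190^0.41 = 38.13
0.25^-0.26 = 1.434
Denominator = 1.47 × 0.5139 × 38.13 × 1.434 = 41.31
D / 41.31 = 56700 / 41.31 = 1373
d = 1373^(1/0.8) = 1373^1.25 = 8358 m

d ≈ 8.36 km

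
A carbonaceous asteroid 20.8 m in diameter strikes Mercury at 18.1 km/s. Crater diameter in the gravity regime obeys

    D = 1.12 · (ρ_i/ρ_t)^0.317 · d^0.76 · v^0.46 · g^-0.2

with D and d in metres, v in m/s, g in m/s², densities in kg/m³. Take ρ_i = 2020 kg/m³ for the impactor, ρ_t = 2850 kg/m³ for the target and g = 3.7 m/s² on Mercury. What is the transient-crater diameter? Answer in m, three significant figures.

In SI units: v = 18100 m/s.
(ρ_i/ρ_t)^0.317 = (2020/2850)^0.317 = 0.8966
d^0.76 = 20.8^0.76 = 10.04
v^0.46 = 18100^0.46 = 90.89
g^-0.2 = 3.7^-0.2 = 0.7698
D = 1.12 × 0.8966 × 10.04 × 90.89 × 0.7698 = 705.4 m

D ≈ 705 m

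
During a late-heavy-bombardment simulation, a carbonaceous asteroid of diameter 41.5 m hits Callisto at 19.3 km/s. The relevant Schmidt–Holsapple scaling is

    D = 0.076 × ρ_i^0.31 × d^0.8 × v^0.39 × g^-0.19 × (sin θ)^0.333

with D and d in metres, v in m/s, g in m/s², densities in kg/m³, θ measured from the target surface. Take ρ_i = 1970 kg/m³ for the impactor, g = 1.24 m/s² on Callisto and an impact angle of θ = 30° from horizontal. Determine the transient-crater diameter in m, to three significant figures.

In SI units: v = 19300 m/s.
ρ_i^0.31 = 1970^0.31 = 10.50
d^0.8 = 41.5^0.8 = 19.70
v^0.39 = 19300^0.39 = 46.92
g^-0.19 = 1.24^-0.19 = 0.9600
(sin 30°)^0.333 = 0.5000^0.333 = 0.7939
D = 0.076 × 10.50 × 19.70 × 46.92 × 0.9600 × 0.7939 = 562.2 m

D ≈ 562 m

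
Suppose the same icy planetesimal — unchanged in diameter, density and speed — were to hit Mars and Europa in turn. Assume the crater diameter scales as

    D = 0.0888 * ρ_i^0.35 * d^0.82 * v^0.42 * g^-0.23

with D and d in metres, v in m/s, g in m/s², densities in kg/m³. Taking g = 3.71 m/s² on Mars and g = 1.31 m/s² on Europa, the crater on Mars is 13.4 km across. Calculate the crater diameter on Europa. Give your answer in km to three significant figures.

D ≈ 17.0 km

All impactor-dependent factors cancel in the ratio, leaving D_Europa/D_Mars = (g_Europa/g_Mars)^-0.23.
(1.31/3.71)^-0.23 = 0.3531^-0.23 = 1.271
D_Europa = 1.271 × 13.4 km = 17.0 km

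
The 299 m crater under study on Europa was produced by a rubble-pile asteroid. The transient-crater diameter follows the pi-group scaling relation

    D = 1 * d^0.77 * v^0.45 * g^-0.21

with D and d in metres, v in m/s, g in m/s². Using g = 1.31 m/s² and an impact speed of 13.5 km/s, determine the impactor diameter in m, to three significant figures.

d ≈ 6.81 m

Rearranging for d: d = [D / (1 · 13500^0.45 · 1.31^-0.21)]^(1/0.77).
13500^0.45 = 72.22
1.31^-0.21 = 0.9449
Denominator = 1 × 72.22 × 0.9449 = 68.24
D / 68.24 = 299 / 68.24 = 4.382
d = 4.382^(1/0.77) = 4.382^1.2987 = 6.813 m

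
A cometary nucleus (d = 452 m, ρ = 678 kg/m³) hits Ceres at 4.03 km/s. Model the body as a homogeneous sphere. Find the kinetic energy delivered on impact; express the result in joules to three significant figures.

E ≈ 2.66 × 10^17 J

v = 4030 m/s.
Mass m = (π/6) ρ d³ = (π/6) × 678 × (452)³ = 3.278 × 10^10 kg
E = ½ m v² = 0.5 × 3.278 × 10^10 × (4030)² = 2.662 × 10^17 J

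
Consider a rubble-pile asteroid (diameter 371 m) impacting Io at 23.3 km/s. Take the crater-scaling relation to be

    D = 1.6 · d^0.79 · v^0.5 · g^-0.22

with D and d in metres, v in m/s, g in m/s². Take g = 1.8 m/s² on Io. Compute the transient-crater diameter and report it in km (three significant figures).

In SI units: v = 23300 m/s.
d^0.79 = 371^0.79 = 107.1
v^0.5 = 23300^0.5 = 152.6
g^-0.22 = 1.8^-0.22 = 0.8787
D = 1.6 × 107.1 × 152.6 × 0.8787 = 22978 m
   = 22.98 km

D ≈ 23.0 km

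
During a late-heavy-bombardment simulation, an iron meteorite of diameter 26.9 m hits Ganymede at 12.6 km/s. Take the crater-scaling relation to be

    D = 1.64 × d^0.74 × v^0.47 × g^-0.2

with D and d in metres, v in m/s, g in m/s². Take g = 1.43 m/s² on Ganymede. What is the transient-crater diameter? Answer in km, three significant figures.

D ≈ 1.48 km

In SI units: v = 12600 m/s.
d^0.74 = 26.9^0.74 = 11.43
v^0.47 = 12600^0.47 = 84.56
g^-0.2 = 1.43^-0.2 = 0.9310
D = 1.64 × 11.43 × 84.56 × 0.9310 = 1476 m
   = 1.476 km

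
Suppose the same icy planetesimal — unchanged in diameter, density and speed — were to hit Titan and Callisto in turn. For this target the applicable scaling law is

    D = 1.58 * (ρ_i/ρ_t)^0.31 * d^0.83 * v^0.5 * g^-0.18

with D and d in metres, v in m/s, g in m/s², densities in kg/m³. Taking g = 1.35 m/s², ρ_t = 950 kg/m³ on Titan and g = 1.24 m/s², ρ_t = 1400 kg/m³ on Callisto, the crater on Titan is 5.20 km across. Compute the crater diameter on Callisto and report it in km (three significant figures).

The impactor-only factors (d, v, ρ_i) cancel in the ratio, leaving D_Callisto/D_Titan = (g_Callisto/g_Titan)^-0.18 · (ρ_t,Titan/ρ_t,Callisto)^0.31.
(1.24/1.35)^-0.18 = 0.9185^-0.18 = 1.015
(950/1400)^0.31 = 0.6786^0.31 = 0.8867
Ratio = 1.015 × 0.8867 = 0.9000
D_Callisto = 0.9000 × 5.20 km = 4.68 km

D ≈ 4.68 km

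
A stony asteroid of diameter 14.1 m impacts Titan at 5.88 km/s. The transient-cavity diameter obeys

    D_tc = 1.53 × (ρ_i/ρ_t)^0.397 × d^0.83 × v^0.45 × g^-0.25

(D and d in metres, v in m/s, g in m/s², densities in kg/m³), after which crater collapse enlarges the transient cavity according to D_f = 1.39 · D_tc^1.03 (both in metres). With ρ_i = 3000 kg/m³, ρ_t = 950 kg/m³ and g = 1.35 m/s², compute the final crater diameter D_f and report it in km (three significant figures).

D_f ≈ 1.71 km

v = 5880 m/s.
(ρ_i/ρ_t)^0.397 = (3000/950)^0.397 = 1.579
d^0.83 = 14.1^0.83 = 8.992
v^0.45 = 5880^0.45 = 49.68
g^-0.25 = 1.35^-0.25 = 0.9277
D_tc = 1.53 × 1.579 × 8.992 × 49.68 × 0.9277 = 1001 m
D_f = 1.39 × (1001)^1.03 = 1712 m
     = 1.712 km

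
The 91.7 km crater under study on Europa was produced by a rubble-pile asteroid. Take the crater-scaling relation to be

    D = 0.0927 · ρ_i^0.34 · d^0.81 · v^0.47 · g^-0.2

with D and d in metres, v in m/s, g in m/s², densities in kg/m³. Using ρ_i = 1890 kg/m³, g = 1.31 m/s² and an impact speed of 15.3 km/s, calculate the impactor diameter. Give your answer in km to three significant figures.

Rearranging for d: d = [D / (0.0927 · 1890^0.34 · 15300^0.47 · 1.31^-0.2)]^(1/0.81).
D = 91700 m.
1890^0.34 = 13.00
15300^0.47 = 92.64
1.31^-0.2 = 0.9474
Denominator = 0.0927 × 13.00 × 92.64 × 0.9474 = 105.8
D / 105.8 = 91700 / 105.8 = 866.7
d = 866.7^(1/0.81) = 866.7^1.2346 = 4237 m

d ≈ 4.24 km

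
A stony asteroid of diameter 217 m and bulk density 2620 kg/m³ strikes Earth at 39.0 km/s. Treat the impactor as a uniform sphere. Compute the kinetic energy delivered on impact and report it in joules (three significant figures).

E ≈ 1.07 × 10^19 J

v = 39000 m/s.
Mass m = (π/6) ρ d³ = (π/6) × 2620 × (217)³ = 1.402 × 10^10 kg
E = ½ m v² = 0.5 × 1.402 × 10^10 × (39000)² = 1.066 × 10^19 J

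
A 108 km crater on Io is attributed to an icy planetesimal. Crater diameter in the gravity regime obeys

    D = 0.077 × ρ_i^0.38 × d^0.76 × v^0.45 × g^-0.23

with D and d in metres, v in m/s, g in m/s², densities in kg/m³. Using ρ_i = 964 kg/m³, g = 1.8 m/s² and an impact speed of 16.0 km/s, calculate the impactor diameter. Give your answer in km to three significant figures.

Rearranging for d: d = [D / (0.077 · 964^0.38 · 16000^0.45 · 1.8^-0.23)]^(1/0.76).
D = 108000 m.
964^0.38 = 13.61
16000^0.45 = 77.96
1.8^-0.23 = 0.8735
Denominator = 0.077 × 13.61 × 77.96 × 0.8735 = 71.36
D / 71.36 = 108000 / 71.36 = 1513
d = 1513^(1/0.76) = 1513^1.3158 = 15277 m

d ≈ 15.3 km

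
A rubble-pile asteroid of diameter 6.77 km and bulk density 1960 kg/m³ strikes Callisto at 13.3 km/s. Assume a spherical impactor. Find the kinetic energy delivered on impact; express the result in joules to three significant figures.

d = 6770 m; v = 13300 m/s.
Mass m = (π/6) ρ d³ = (π/6) × 1960 × (6770)³ = 3.184 × 10^14 kg
E = ½ m v² = 0.5 × 3.184 × 10^14 × (13300)² = 2.816 × 10^22 J

E ≈ 2.82 × 10^22 J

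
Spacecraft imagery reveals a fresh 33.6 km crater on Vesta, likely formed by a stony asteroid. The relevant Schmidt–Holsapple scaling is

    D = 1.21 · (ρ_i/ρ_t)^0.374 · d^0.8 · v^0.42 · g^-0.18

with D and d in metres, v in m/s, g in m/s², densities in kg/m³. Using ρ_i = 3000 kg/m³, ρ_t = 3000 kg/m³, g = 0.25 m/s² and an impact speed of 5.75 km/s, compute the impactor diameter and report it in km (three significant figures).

d ≈ 2.79 km

Rearranging for d: d = [D / (1.21 · (3000/3000)^0.374 · 5750^0.42 · 0.25^-0.18)]^(1/0.8).
D = 33600 m.
(3000/3000)^0.374 = 1.000
5750^0.42 = 37.94
0.25^-0.18 = 1.283
Denominator = 1.21 × 1.000 × 37.94 × 1.283 = 58.90
D / 58.90 = 33600 / 58.90 = 570.5
d = 570.5^(1/0.8) = 570.5^1.25 = 2788 m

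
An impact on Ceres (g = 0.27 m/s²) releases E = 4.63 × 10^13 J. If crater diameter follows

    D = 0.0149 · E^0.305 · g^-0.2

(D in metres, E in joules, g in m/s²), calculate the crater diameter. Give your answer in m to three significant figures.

D ≈ 285 m

E^0.305 = (4.63 × 10^13)^0.305 = 1.472 × 10^4
g^-0.2 = 0.27^-0.2 = 1.299
D = 0.0149 × 1.472 × 10^4 × 1.299 = 284.9 m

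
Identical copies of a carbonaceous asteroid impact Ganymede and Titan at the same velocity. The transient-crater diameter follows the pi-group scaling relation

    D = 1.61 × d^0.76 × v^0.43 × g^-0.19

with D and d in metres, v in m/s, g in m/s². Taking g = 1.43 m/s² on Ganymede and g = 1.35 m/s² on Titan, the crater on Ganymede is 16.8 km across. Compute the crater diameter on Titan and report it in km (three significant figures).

All impactor-dependent factors cancel in the ratio, leaving D_Titan/D_Ganymede = (g_Titan/g_Ganymede)^-0.19.
(1.35/1.43)^-0.19 = 0.9441^-0.19 = 1.011
D_Titan = 1.011 × 16.8 km = 17.0 km

D ≈ 17.0 km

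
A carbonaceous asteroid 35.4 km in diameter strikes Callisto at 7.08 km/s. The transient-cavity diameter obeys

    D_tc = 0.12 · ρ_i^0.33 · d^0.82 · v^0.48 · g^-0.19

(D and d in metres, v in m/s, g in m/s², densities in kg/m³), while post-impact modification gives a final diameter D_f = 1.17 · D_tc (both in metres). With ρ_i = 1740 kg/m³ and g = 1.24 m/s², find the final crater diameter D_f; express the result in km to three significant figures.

In SI: d = 35400 m, v = 7080 m/s.
ρ_i^0.33 = 1740^0.33 = 11.73
d^0.82 = 35400^0.82 = 5373
v^0.48 = 7080^0.48 = 70.47
g^-0.19 = 1.24^-0.19 = 0.9600
D_tc = 0.12 × 11.73 × 5373 × 70.47 × 0.9600 = 5.116 × 10^5 m
D_f = 1.17 × 5.116 × 10^5 = 5.986 × 10^5 m
     = 598.6 km

D_f ≈ 599 km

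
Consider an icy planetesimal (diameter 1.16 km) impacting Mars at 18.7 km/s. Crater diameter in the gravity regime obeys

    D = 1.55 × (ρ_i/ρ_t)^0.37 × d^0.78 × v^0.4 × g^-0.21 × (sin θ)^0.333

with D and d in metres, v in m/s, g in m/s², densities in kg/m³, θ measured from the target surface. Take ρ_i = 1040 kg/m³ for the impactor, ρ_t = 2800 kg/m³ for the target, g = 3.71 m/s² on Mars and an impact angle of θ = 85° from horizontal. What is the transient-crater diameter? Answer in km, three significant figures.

In SI units: d = 1160 m, v = 18700 m/s.
(ρ_i/ρ_t)^0.37 = (1040/2800)^0.37 = 0.6932
d^0.78 = 1160^0.78 = 245.6
v^0.4 = 18700^0.4 = 51.14
g^-0.21 = 3.71^-0.21 = 0.7593
(sin 85°)^0.333 = 0.9962^0.333 = 0.9987
D = 1.55 × 0.6932 × 245.6 × 51.14 × 0.7593 × 0.9987 = 10234 m
   = 10.23 km

D ≈ 10.2 km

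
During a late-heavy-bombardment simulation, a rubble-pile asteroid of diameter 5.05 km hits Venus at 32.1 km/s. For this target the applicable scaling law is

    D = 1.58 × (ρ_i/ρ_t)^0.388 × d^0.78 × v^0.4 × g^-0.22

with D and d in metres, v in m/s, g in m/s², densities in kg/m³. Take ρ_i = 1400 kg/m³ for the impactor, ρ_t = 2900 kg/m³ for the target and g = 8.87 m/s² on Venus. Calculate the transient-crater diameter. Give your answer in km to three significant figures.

In SI units: d = 5050 m, v = 32100 m/s.
(ρ_i/ρ_t)^0.388 = (1400/2900)^0.388 = 0.7539
d^0.78 = 5050^0.78 = 773.7
v^0.4 = 32100^0.4 = 63.47
g^-0.22 = 8.87^-0.22 = 0.6187
D = 1.58 × 0.7539 × 773.7 × 63.47 × 0.6187 = 36190 m
   = 36.19 km

D ≈ 36.2 km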